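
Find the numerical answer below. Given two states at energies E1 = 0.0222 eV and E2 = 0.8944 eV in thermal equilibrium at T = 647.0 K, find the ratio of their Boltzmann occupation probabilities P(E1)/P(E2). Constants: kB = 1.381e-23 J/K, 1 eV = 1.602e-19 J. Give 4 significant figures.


Step 1: Compute energy difference dE = E1 - E2 = 0.0222 - 0.8944 = -0.8722 eV
Step 2: Convert to Joules: dE_J = -0.8722 * 1.602e-19 = -1.397e-19 J
Step 3: Compute exponent = -dE_J / (kB * T) = -(-1.397e-19) / (1.381e-23 * 647.0) = 15.64
Step 4: P(E1)/P(E2) = exp(15.64) = 6.187e+06

6.187e+06


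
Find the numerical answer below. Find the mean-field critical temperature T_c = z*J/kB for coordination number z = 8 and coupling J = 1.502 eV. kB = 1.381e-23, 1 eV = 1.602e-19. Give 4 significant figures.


Step 1: z*J = 8*1.502 = 12.02 eV
Step 2: Convert to Joules: 12.02*1.602e-19 = 1.925e-18 J
Step 3: T_c = 1.925e-18 / 1.381e-23 = 1.394e+05 K

1.394e+05


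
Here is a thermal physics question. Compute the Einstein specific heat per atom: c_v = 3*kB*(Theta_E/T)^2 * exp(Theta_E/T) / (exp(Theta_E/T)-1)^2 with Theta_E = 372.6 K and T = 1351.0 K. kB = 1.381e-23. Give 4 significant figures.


Step 1: x = Theta_E/T = 372.6/1351.0 = 0.2758
Step 2: x^2 = 0.07606
Step 3: exp(x) = 1.318
Step 4: c_v = 3*1.381e-23*0.07606*1.318/(1.318-1)^2 = 4.117e-23

4.117e-23


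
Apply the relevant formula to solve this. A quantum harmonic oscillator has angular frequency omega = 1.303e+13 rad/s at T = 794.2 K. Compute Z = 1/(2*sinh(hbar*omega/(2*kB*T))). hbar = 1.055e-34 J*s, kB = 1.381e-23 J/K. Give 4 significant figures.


Step 1: Compute x = hbar*omega/(kB*T) = 1.055e-34*1.303e+13/(1.381e-23*794.2) = 0.1253
Step 2: x/2 = 0.06267
Step 3: sinh(x/2) = 0.06271
Step 4: Z = 1/(2*0.06271) = 7.973

7.973


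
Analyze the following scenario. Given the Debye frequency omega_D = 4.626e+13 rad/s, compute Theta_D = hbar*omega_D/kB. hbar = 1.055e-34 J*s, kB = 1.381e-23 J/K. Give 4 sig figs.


Step 1: hbar*omega_D = 1.055e-34 * 4.626e+13 = 4.88e-21 J
Step 2: Theta_D = 4.88e-21 / 1.381e-23
Step 3: Theta_D = 353.4 K

353.4


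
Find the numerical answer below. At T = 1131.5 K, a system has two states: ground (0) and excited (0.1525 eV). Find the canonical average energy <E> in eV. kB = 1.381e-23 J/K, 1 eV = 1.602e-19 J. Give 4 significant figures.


Step 1: beta*E = 0.1525*1.602e-19/(1.381e-23*1131.5) = 1.563
Step 2: exp(-beta*E) = 0.2094
Step 3: <E> = 0.1525*0.2094/(1+0.2094) = 0.02641 eV

0.02641


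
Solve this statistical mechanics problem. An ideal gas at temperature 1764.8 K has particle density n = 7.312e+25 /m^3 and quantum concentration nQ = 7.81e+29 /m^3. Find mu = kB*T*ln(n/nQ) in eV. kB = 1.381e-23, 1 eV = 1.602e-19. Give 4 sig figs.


Step 1: n/nQ = 7.312e+25/7.81e+29 = 9.362e-05
Step 2: ln(n/nQ) = -9.276
Step 3: mu = kB*T*ln(n/nQ) = 2.437e-20*-9.276 = -2.261e-19 J
Step 4: Convert to eV: -2.261e-19/1.602e-19 = -1.411 eV

-1.411


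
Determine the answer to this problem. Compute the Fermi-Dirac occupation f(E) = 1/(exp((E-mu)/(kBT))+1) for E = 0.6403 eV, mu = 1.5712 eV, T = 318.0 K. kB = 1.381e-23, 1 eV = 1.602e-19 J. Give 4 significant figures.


Step 1: (E - mu) = 0.6403 - 1.5712 = -0.9309 eV
Step 2: Convert: (E-mu)*eV = -1.491e-19 J
Step 3: x = (E-mu)*eV/(kB*T) = -33.96
Step 4: f = 1/(exp(-33.96)+1) = 1

1


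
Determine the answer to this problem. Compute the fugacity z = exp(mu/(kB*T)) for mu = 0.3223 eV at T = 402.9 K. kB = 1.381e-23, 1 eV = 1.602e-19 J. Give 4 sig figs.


Step 1: Convert mu to Joules: 0.3223*1.602e-19 = 5.163e-20 J
Step 2: kB*T = 1.381e-23*402.9 = 5.564e-21 J
Step 3: mu/(kB*T) = 9.28
Step 4: z = exp(9.28) = 1.072e+04

1.072e+04


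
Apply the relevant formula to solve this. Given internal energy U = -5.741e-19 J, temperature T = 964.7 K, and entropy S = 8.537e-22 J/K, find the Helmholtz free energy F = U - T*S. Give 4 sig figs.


Step 1: T*S = 964.7 * 8.537e-22 = 8.236e-19 J
Step 2: F = U - T*S = -5.741e-19 - 8.236e-19
Step 3: F = -1.398e-18 J

-1.398e-18


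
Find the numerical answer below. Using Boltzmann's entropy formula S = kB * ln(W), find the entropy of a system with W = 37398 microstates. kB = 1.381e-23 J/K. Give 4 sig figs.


Step 1: ln(W) = ln(37398) = 10.53
Step 2: S = kB * ln(W) = 1.381e-23 * 10.53
Step 3: S = 1.454e-22 J/K

1.454e-22


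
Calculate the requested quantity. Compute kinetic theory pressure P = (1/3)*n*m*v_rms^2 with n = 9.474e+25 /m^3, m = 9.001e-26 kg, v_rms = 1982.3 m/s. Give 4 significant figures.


Step 1: v_rms^2 = 1982.3^2 = 3.93e+06
Step 2: n*m = 9.474e+25*9.001e-26 = 8.528
Step 3: P = (1/3)*8.528*3.93e+06 = 1.117e+07 Pa

1.117e+07


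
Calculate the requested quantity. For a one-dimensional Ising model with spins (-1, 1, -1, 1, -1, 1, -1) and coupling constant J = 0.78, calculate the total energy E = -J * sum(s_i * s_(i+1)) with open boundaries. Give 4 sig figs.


Step 1: Nearest-neighbor products: -1, -1, -1, -1, -1, -1
Step 2: Sum of products = -6
Step 3: E = -0.78 * -6 = 4.68

4.68


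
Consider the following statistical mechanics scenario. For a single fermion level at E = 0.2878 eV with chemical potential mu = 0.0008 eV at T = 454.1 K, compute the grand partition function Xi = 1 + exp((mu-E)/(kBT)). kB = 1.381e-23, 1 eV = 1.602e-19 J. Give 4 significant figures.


Step 1: (mu - E) = 0.0008 - 0.2878 = -0.287 eV
Step 2: x = (mu-E)*eV/(kB*T) = -0.287*1.602e-19/(1.381e-23*454.1) = -7.332
Step 3: exp(x) = 0.0006545
Step 4: Xi = 1 + 0.0006545 = 1.001

1.001


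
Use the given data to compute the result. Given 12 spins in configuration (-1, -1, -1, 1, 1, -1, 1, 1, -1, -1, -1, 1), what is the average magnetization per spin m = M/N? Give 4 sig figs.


Step 1: Count up spins (+1): 5, down spins (-1): 7
Step 2: Total magnetization M = 5 - 7 = -2
Step 3: m = M/N = -2/12 = -0.1667

-0.1667


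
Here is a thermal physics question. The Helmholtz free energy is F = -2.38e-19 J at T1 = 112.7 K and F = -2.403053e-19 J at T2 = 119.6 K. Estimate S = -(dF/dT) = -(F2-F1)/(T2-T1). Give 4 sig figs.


Step 1: dF = F2 - F1 = -2.403053e-19 - (-2.38e-19) = -2.3053e-21 J
Step 2: dT = T2 - T1 = 119.6 - 112.7 = 6.9 K
Step 3: S = -dF/dT = -(-2.3053e-21)/6.9 = 3.341e-22 J/K

3.341e-22


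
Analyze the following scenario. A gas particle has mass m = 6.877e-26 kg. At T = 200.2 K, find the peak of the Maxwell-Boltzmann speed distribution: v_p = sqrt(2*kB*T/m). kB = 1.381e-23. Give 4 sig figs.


Step 1: Numerator = 2*kB*T = 2*1.381e-23*200.2 = 5.53e-21
Step 2: Ratio = 5.53e-21 / 6.877e-26 = 8.041e+04
Step 3: v_p = sqrt(8.041e+04) = 283.6 m/s

283.6


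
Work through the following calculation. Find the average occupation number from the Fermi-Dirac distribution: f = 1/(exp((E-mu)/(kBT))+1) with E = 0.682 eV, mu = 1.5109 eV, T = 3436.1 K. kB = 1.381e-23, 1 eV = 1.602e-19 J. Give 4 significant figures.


Step 1: (E - mu) = 0.682 - 1.5109 = -0.8289 eV
Step 2: Convert: (E-mu)*eV = -1.328e-19 J
Step 3: x = (E-mu)*eV/(kB*T) = -2.798
Step 4: f = 1/(exp(-2.798)+1) = 0.9426

0.9426


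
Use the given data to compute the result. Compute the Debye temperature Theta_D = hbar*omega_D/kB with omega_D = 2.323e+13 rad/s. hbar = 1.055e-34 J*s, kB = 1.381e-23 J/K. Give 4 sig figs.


Step 1: hbar*omega_D = 1.055e-34 * 2.323e+13 = 2.451e-21 J
Step 2: Theta_D = 2.451e-21 / 1.381e-23
Step 3: Theta_D = 177.5 K

177.5


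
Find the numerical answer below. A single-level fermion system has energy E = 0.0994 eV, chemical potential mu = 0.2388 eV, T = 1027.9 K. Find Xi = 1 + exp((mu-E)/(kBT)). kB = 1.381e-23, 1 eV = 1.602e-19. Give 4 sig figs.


Step 1: (mu - E) = 0.2388 - 0.0994 = 0.1394 eV
Step 2: x = (mu-E)*eV/(kB*T) = 0.1394*1.602e-19/(1.381e-23*1027.9) = 1.573
Step 3: exp(x) = 4.822
Step 4: Xi = 1 + 4.822 = 5.822

5.822


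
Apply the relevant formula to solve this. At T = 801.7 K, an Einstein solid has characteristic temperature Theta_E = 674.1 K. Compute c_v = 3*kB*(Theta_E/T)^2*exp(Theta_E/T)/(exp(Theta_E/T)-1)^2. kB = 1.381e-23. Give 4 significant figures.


Step 1: x = Theta_E/T = 674.1/801.7 = 0.8408
Step 2: x^2 = 0.707
Step 3: exp(x) = 2.318
Step 4: c_v = 3*1.381e-23*0.707*2.318/(2.318-1)^2 = 3.907e-23

3.907e-23


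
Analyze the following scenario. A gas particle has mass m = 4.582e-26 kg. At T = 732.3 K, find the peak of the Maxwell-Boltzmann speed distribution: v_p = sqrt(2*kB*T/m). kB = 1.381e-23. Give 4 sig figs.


Step 1: Numerator = 2*kB*T = 2*1.381e-23*732.3 = 2.023e-20
Step 2: Ratio = 2.023e-20 / 4.582e-26 = 4.414e+05
Step 3: v_p = sqrt(4.414e+05) = 664.4 m/s

664.4


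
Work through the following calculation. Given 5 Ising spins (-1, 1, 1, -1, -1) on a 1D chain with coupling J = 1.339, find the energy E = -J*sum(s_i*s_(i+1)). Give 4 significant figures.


Step 1: Nearest-neighbor products: -1, 1, -1, 1
Step 2: Sum of products = 0
Step 3: E = -1.339 * 0 = 0

0


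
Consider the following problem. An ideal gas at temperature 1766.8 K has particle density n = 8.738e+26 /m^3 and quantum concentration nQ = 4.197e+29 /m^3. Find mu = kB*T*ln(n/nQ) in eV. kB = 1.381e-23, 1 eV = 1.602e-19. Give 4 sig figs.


Step 1: n/nQ = 8.738e+26/4.197e+29 = 0.002082
Step 2: ln(n/nQ) = -6.174
Step 3: mu = kB*T*ln(n/nQ) = 2.44e-20*-6.174 = -1.507e-19 J
Step 4: Convert to eV: -1.507e-19/1.602e-19 = -0.9404 eV

-0.9404


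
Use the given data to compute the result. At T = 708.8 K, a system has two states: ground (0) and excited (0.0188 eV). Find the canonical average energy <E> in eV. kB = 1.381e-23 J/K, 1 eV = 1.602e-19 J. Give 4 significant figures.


Step 1: beta*E = 0.0188*1.602e-19/(1.381e-23*708.8) = 0.3077
Step 2: exp(-beta*E) = 0.7351
Step 3: <E> = 0.0188*0.7351/(1+0.7351) = 0.007965 eV

0.007965


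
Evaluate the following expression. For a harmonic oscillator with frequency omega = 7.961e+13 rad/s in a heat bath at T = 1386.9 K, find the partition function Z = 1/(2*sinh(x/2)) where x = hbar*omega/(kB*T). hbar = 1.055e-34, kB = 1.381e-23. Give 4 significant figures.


Step 1: Compute x = hbar*omega/(kB*T) = 1.055e-34*7.961e+13/(1.381e-23*1386.9) = 0.4385
Step 2: x/2 = 0.2193
Step 3: sinh(x/2) = 0.221
Step 4: Z = 1/(2*0.221) = 2.262

2.262


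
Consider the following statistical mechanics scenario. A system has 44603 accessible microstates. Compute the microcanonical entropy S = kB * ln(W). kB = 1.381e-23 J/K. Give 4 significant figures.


Step 1: ln(W) = ln(44603) = 10.71
Step 2: S = kB * ln(W) = 1.381e-23 * 10.71
Step 3: S = 1.478e-22 J/K

1.478e-22


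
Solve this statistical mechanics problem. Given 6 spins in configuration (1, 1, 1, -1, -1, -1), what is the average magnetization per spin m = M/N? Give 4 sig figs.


Step 1: Count up spins (+1): 3, down spins (-1): 3
Step 2: Total magnetization M = 3 - 3 = 0
Step 3: m = M/N = 0/6 = 0

0


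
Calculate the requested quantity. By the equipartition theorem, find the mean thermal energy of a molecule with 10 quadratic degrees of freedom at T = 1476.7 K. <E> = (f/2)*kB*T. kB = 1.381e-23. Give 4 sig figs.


Step 1: f/2 = 10/2 = 5
Step 2: kB*T = 1.381e-23 * 1476.7 = 2.039e-20
Step 3: <E> = 5 * 2.039e-20 = 1.02e-19 J

1.02e-19


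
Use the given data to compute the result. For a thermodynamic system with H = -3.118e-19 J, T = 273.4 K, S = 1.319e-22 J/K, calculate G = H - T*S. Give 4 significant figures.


Step 1: T*S = 273.4 * 1.319e-22 = 3.606e-20 J
Step 2: G = H - T*S = -3.118e-19 - 3.606e-20
Step 3: G = -3.479e-19 J

-3.479e-19


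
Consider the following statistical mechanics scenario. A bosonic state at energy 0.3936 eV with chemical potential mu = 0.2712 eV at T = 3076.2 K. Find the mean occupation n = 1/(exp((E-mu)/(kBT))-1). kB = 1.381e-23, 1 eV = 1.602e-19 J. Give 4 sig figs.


Step 1: (E - mu) = 0.1224 eV
Step 2: x = (E-mu)*eV/(kB*T) = 0.1224*1.602e-19/(1.381e-23*3076.2) = 0.4616
Step 3: exp(x) = 1.587
Step 4: n = 1/(exp(x)-1) = 1.705

1.705


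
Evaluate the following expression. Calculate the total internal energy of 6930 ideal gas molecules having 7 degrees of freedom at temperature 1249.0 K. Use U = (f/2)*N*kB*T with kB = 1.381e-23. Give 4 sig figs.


Step 1: f/2 = 7/2 = 3.5
Step 2: N*kB*T = 6930*1.381e-23*1249.0 = 1.195e-16
Step 3: U = 3.5 * 1.195e-16 = 4.184e-16 J

4.184e-16


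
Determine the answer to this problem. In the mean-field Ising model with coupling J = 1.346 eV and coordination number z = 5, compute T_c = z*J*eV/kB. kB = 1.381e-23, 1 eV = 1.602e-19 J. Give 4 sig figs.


Step 1: z*J = 5*1.346 = 6.73 eV
Step 2: Convert to Joules: 6.73*1.602e-19 = 1.078e-18 J
Step 3: T_c = 1.078e-18 / 1.381e-23 = 7.807e+04 K

7.807e+04


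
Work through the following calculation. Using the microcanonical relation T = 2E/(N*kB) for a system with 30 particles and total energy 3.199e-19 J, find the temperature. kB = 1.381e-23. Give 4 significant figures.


Step 1: Numerator = 2*E = 2*3.199e-19 = 6.398e-19 J
Step 2: Denominator = N*kB = 30*1.381e-23 = 4.143e-22
Step 3: T = 6.398e-19 / 4.143e-22 = 1544 K

1544


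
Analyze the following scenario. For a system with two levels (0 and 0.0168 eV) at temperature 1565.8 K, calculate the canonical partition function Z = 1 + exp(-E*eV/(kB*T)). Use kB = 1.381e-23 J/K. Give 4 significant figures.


Step 1: Compute beta*E = E*eV/(kB*T) = 0.0168*1.602e-19/(1.381e-23*1565.8) = 0.1245
Step 2: exp(-beta*E) = exp(-0.1245) = 0.883
Step 3: Z = 1 + 0.883 = 1.883

1.883


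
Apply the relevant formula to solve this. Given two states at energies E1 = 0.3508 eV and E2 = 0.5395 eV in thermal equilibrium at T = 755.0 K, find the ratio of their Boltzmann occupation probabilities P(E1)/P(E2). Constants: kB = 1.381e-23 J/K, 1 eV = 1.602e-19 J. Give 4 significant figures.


Step 1: Compute energy difference dE = E1 - E2 = 0.3508 - 0.5395 = -0.1887 eV
Step 2: Convert to Joules: dE_J = -0.1887 * 1.602e-19 = -3.023e-20 J
Step 3: Compute exponent = -dE_J / (kB * T) = -(-3.023e-20) / (1.381e-23 * 755.0) = 2.899
Step 4: P(E1)/P(E2) = exp(2.899) = 18.16

18.16


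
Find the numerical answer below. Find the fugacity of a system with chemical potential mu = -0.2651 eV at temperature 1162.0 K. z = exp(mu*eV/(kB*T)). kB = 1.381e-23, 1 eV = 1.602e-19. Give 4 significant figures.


Step 1: Convert mu to Joules: -0.2651*1.602e-19 = -4.247e-20 J
Step 2: kB*T = 1.381e-23*1162.0 = 1.605e-20 J
Step 3: mu/(kB*T) = -2.647
Step 4: z = exp(-2.647) = 0.0709

0.0709


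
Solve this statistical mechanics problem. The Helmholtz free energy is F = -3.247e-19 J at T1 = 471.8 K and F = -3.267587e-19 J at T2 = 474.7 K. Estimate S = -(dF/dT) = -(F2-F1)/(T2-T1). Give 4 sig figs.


Step 1: dF = F2 - F1 = -3.267587e-19 - (-3.247e-19) = -2.0587e-21 J
Step 2: dT = T2 - T1 = 474.7 - 471.8 = 2.9 K
Step 3: S = -dF/dT = -(-2.0587e-21)/2.9 = 7.099e-22 J/K

7.099e-22


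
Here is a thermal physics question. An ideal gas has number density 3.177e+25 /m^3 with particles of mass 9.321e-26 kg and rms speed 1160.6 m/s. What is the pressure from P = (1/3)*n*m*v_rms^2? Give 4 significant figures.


Step 1: v_rms^2 = 1160.6^2 = 1.347e+06
Step 2: n*m = 3.177e+25*9.321e-26 = 2.961
Step 3: P = (1/3)*2.961*1.347e+06 = 1.33e+06 Pa

1.33e+06


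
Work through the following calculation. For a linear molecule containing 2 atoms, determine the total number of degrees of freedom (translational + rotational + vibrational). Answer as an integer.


Step 1: Translational DOF = 3
Step 2: Rotational DOF (linear) = 2
Step 3: Vibrational DOF = 3*2 - 5 = 1
Step 4: Total = 3 + 2 + 1 = 6

6


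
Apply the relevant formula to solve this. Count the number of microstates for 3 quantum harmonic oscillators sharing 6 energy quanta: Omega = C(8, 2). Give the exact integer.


Step 1: Use binomial coefficient C(8, 2)
Step 2: Numerator = 8! / 6!
Step 3: Denominator = 2!
Step 4: Omega = 28

28


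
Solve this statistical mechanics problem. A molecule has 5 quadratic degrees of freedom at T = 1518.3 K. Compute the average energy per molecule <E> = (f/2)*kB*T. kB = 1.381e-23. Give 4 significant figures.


Step 1: f/2 = 5/2 = 2.5
Step 2: kB*T = 1.381e-23 * 1518.3 = 2.097e-20
Step 3: <E> = 2.5 * 2.097e-20 = 5.242e-20 J

5.242e-20


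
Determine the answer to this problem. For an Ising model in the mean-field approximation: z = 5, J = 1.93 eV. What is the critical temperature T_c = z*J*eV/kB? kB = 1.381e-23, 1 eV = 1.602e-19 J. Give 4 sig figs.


Step 1: z*J = 5*1.93 = 9.65 eV
Step 2: Convert to Joules: 9.65*1.602e-19 = 1.546e-18 J
Step 3: T_c = 1.546e-18 / 1.381e-23 = 1.119e+05 K

1.119e+05


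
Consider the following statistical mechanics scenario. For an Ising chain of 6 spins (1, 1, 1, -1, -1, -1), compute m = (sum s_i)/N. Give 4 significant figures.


Step 1: Count up spins (+1): 3, down spins (-1): 3
Step 2: Total magnetization M = 3 - 3 = 0
Step 3: m = M/N = 0/6 = 0

0


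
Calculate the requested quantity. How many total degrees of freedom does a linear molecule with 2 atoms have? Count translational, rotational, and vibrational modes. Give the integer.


Step 1: Translational DOF = 3
Step 2: Rotational DOF (linear) = 2
Step 3: Vibrational DOF = 3*2 - 5 = 1
Step 4: Total = 3 + 2 + 1 = 6

6


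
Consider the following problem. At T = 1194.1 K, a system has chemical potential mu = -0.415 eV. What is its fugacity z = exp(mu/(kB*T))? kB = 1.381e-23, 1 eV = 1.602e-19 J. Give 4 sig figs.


Step 1: Convert mu to Joules: -0.415*1.602e-19 = -6.648e-20 J
Step 2: kB*T = 1.381e-23*1194.1 = 1.649e-20 J
Step 3: mu/(kB*T) = -4.032
Step 4: z = exp(-4.032) = 0.01775

0.01775


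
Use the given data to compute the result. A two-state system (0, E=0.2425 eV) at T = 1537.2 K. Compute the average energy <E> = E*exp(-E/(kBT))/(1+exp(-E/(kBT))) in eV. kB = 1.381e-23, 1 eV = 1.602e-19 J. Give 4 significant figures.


Step 1: beta*E = 0.2425*1.602e-19/(1.381e-23*1537.2) = 1.83
Step 2: exp(-beta*E) = 0.1604
Step 3: <E> = 0.2425*0.1604/(1+0.1604) = 0.03352 eV

0.03352


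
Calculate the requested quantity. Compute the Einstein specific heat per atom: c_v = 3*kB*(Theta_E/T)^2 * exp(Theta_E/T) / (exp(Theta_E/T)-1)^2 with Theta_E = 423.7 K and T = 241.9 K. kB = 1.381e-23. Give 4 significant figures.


Step 1: x = Theta_E/T = 423.7/241.9 = 1.752
Step 2: x^2 = 3.068
Step 3: exp(x) = 5.764
Step 4: c_v = 3*1.381e-23*3.068*5.764/(5.764-1)^2 = 3.228e-23

3.228e-23


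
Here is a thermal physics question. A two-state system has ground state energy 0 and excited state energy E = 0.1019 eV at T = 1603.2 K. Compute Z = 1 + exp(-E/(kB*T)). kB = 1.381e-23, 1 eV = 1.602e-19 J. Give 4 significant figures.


Step 1: Compute beta*E = E*eV/(kB*T) = 0.1019*1.602e-19/(1.381e-23*1603.2) = 0.7373
Step 2: exp(-beta*E) = exp(-0.7373) = 0.4784
Step 3: Z = 1 + 0.4784 = 1.478

1.478


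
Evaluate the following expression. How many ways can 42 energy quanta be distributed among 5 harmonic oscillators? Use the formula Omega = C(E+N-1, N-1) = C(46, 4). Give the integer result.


Step 1: Use binomial coefficient C(46, 4)
Step 2: Numerator = 46! / 42!
Step 3: Denominator = 4!
Step 4: Omega = 163185

163185


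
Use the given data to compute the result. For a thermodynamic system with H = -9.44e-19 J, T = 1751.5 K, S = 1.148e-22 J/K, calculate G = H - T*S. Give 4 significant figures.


Step 1: T*S = 1751.5 * 1.148e-22 = 2.011e-19 J
Step 2: G = H - T*S = -9.44e-19 - 2.011e-19
Step 3: G = -1.145e-18 J

-1.145e-18


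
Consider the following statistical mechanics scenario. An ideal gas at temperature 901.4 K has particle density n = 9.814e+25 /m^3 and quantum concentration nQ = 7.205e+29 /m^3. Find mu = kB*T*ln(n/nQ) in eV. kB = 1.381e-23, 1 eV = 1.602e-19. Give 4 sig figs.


Step 1: n/nQ = 9.814e+25/7.205e+29 = 0.0001362
Step 2: ln(n/nQ) = -8.901
Step 3: mu = kB*T*ln(n/nQ) = 1.245e-20*-8.901 = -1.108e-19 J
Step 4: Convert to eV: -1.108e-19/1.602e-19 = -0.6917 eV

-0.6917


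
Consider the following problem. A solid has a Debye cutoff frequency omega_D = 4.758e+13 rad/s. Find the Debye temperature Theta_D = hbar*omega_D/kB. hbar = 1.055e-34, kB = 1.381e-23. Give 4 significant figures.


Step 1: hbar*omega_D = 1.055e-34 * 4.758e+13 = 5.02e-21 J
Step 2: Theta_D = 5.02e-21 / 1.381e-23
Step 3: Theta_D = 363.5 K

363.5


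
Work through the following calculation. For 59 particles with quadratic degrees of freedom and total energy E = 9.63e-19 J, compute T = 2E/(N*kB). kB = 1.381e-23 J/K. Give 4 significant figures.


Step 1: Numerator = 2*E = 2*9.63e-19 = 1.926e-18 J
Step 2: Denominator = N*kB = 59*1.381e-23 = 8.148e-22
Step 3: T = 1.926e-18 / 8.148e-22 = 2364 K

2364


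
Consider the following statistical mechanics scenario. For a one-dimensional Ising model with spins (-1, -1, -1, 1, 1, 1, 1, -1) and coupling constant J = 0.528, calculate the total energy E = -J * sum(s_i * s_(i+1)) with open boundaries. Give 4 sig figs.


Step 1: Nearest-neighbor products: 1, 1, -1, 1, 1, 1, -1
Step 2: Sum of products = 3
Step 3: E = -0.528 * 3 = -1.584

-1.584


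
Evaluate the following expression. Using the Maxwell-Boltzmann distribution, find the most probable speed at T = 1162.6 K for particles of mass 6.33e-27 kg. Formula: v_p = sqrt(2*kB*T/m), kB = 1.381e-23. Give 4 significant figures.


Step 1: Numerator = 2*kB*T = 2*1.381e-23*1162.6 = 3.211e-20
Step 2: Ratio = 3.211e-20 / 6.33e-27 = 5.073e+06
Step 3: v_p = sqrt(5.073e+06) = 2252 m/s

2252


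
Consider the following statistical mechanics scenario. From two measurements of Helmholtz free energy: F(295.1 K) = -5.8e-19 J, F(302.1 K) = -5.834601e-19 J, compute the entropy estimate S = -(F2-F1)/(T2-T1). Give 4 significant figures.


Step 1: dF = F2 - F1 = -5.834601e-19 - (-5.8e-19) = -3.4601e-21 J
Step 2: dT = T2 - T1 = 302.1 - 295.1 = 7 K
Step 3: S = -dF/dT = -(-3.4601e-21)/7 = 4.943e-22 J/K

4.943e-22


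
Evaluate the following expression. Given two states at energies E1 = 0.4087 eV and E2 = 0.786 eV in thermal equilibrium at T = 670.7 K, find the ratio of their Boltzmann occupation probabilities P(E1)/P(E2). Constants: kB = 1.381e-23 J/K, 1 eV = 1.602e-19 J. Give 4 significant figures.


Step 1: Compute energy difference dE = E1 - E2 = 0.4087 - 0.786 = -0.3773 eV
Step 2: Convert to Joules: dE_J = -0.3773 * 1.602e-19 = -6.044e-20 J
Step 3: Compute exponent = -dE_J / (kB * T) = -(-6.044e-20) / (1.381e-23 * 670.7) = 6.526
Step 4: P(E1)/P(E2) = exp(6.526) = 682.5

682.5


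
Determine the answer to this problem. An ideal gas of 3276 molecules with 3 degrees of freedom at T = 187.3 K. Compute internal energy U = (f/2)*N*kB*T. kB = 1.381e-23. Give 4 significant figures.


Step 1: f/2 = 3/2 = 1.5
Step 2: N*kB*T = 3276*1.381e-23*187.3 = 8.474e-18
Step 3: U = 1.5 * 8.474e-18 = 1.271e-17 J

1.271e-17


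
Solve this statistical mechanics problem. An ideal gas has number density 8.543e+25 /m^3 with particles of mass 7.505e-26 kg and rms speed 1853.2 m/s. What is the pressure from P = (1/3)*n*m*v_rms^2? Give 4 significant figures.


Step 1: v_rms^2 = 1853.2^2 = 3.434e+06
Step 2: n*m = 8.543e+25*7.505e-26 = 6.412
Step 3: P = (1/3)*6.412*3.434e+06 = 7.34e+06 Pa

7.34e+06


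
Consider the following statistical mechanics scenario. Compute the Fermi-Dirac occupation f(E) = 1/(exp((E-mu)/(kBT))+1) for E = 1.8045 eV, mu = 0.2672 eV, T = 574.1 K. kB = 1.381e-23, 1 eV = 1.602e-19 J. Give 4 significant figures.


Step 1: (E - mu) = 1.8045 - 0.2672 = 1.537 eV
Step 2: Convert: (E-mu)*eV = 2.463e-19 J
Step 3: x = (E-mu)*eV/(kB*T) = 31.06
Step 4: f = 1/(exp(31.06)+1) = 3.233e-14

3.233e-14


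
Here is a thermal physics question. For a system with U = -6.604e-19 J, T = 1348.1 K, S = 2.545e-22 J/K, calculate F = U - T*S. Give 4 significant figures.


Step 1: T*S = 1348.1 * 2.545e-22 = 3.431e-19 J
Step 2: F = U - T*S = -6.604e-19 - 3.431e-19
Step 3: F = -1.003e-18 J

-1.003e-18


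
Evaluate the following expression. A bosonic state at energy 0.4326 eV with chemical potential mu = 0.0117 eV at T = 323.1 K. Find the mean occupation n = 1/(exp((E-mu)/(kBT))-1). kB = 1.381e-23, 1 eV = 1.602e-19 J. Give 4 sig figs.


Step 1: (E - mu) = 0.4209 eV
Step 2: x = (E-mu)*eV/(kB*T) = 0.4209*1.602e-19/(1.381e-23*323.1) = 15.11
Step 3: exp(x) = 3.655e+06
Step 4: n = 1/(exp(x)-1) = 2.736e-07

2.736e-07


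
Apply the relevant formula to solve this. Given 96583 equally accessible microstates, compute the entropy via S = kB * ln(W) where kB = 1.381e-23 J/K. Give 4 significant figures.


Step 1: ln(W) = ln(96583) = 11.48
Step 2: S = kB * ln(W) = 1.381e-23 * 11.48
Step 3: S = 1.585e-22 J/K

1.585e-22


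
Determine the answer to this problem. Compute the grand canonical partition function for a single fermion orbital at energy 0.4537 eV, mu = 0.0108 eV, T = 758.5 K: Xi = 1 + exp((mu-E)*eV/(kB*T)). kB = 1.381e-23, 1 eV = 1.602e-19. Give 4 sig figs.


Step 1: (mu - E) = 0.0108 - 0.4537 = -0.4429 eV
Step 2: x = (mu-E)*eV/(kB*T) = -0.4429*1.602e-19/(1.381e-23*758.5) = -6.774
Step 3: exp(x) = 0.001144
Step 4: Xi = 1 + 0.001144 = 1.001

1.001


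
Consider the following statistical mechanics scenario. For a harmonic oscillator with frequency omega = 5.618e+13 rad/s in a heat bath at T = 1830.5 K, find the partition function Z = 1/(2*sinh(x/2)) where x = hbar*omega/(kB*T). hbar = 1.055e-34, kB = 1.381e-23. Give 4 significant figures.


Step 1: Compute x = hbar*omega/(kB*T) = 1.055e-34*5.618e+13/(1.381e-23*1830.5) = 0.2345
Step 2: x/2 = 0.1172
Step 3: sinh(x/2) = 0.1175
Step 4: Z = 1/(2*0.1175) = 4.255

4.255


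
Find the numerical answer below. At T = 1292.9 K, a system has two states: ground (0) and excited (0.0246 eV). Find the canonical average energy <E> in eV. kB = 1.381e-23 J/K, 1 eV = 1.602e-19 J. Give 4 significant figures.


Step 1: beta*E = 0.0246*1.602e-19/(1.381e-23*1292.9) = 0.2207
Step 2: exp(-beta*E) = 0.8019
Step 3: <E> = 0.0246*0.8019/(1+0.8019) = 0.01095 eV

0.01095


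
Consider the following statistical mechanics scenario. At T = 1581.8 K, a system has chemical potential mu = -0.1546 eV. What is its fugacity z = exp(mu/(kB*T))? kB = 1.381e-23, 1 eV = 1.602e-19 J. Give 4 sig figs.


Step 1: Convert mu to Joules: -0.1546*1.602e-19 = -2.477e-20 J
Step 2: kB*T = 1.381e-23*1581.8 = 2.184e-20 J
Step 3: mu/(kB*T) = -1.134
Step 4: z = exp(-1.134) = 0.3218

0.3218


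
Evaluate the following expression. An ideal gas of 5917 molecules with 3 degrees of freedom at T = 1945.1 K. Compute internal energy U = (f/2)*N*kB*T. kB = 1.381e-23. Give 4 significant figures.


Step 1: f/2 = 3/2 = 1.5
Step 2: N*kB*T = 5917*1.381e-23*1945.1 = 1.589e-16
Step 3: U = 1.5 * 1.589e-16 = 2.384e-16 J

2.384e-16


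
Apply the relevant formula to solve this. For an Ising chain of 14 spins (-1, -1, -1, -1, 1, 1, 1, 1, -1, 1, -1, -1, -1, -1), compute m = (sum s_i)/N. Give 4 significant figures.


Step 1: Count up spins (+1): 5, down spins (-1): 9
Step 2: Total magnetization M = 5 - 9 = -4
Step 3: m = M/N = -4/14 = -0.2857

-0.2857


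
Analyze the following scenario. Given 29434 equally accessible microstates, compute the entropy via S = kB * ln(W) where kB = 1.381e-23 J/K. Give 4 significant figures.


Step 1: ln(W) = ln(29434) = 10.29
Step 2: S = kB * ln(W) = 1.381e-23 * 10.29
Step 3: S = 1.421e-22 J/K

1.421e-22


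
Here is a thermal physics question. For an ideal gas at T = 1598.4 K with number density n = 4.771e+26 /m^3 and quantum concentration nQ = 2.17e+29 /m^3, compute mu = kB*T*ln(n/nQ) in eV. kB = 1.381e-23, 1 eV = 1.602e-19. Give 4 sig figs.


Step 1: n/nQ = 4.771e+26/2.17e+29 = 0.002199
Step 2: ln(n/nQ) = -6.12
Step 3: mu = kB*T*ln(n/nQ) = 2.207e-20*-6.12 = -1.351e-19 J
Step 4: Convert to eV: -1.351e-19/1.602e-19 = -0.8433 eV

-0.8433


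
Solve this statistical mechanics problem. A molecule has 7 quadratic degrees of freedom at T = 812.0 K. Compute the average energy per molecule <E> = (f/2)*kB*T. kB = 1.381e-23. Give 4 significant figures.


Step 1: f/2 = 7/2 = 3.5
Step 2: kB*T = 1.381e-23 * 812.0 = 1.121e-20
Step 3: <E> = 3.5 * 1.121e-20 = 3.925e-20 J

3.925e-20


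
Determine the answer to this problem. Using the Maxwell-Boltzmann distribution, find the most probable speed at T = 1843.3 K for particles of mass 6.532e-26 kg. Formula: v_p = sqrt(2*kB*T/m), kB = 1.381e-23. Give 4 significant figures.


Step 1: Numerator = 2*kB*T = 2*1.381e-23*1843.3 = 5.091e-20
Step 2: Ratio = 5.091e-20 / 6.532e-26 = 7.794e+05
Step 3: v_p = sqrt(7.794e+05) = 882.8 m/s

882.8


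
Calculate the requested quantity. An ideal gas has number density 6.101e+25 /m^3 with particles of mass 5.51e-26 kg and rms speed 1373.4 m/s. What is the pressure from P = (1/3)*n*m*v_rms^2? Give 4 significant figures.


Step 1: v_rms^2 = 1373.4^2 = 1.886e+06
Step 2: n*m = 6.101e+25*5.51e-26 = 3.362
Step 3: P = (1/3)*3.362*1.886e+06 = 2.114e+06 Pa

2.114e+06


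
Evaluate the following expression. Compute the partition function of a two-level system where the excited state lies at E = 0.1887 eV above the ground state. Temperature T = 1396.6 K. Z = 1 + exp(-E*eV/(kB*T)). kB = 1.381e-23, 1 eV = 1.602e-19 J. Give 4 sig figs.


Step 1: Compute beta*E = E*eV/(kB*T) = 0.1887*1.602e-19/(1.381e-23*1396.6) = 1.567
Step 2: exp(-beta*E) = exp(-1.567) = 0.2086
Step 3: Z = 1 + 0.2086 = 1.209

1.209


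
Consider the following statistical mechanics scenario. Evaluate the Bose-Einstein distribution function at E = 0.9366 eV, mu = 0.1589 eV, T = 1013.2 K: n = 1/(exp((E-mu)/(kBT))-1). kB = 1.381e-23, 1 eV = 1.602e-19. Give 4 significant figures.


Step 1: (E - mu) = 0.7777 eV
Step 2: x = (E-mu)*eV/(kB*T) = 0.7777*1.602e-19/(1.381e-23*1013.2) = 8.904
Step 3: exp(x) = 7361
Step 4: n = 1/(exp(x)-1) = 0.0001359

0.0001359


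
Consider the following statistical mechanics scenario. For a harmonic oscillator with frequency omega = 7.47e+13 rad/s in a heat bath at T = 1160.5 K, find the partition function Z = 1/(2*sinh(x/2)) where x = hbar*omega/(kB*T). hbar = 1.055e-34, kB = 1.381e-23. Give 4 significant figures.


Step 1: Compute x = hbar*omega/(kB*T) = 1.055e-34*7.47e+13/(1.381e-23*1160.5) = 0.4917
Step 2: x/2 = 0.2459
Step 3: sinh(x/2) = 0.2484
Step 4: Z = 1/(2*0.2484) = 2.013

2.013


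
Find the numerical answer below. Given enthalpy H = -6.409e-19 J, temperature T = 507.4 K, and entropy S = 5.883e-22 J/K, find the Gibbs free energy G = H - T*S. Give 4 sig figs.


Step 1: T*S = 507.4 * 5.883e-22 = 2.985e-19 J
Step 2: G = H - T*S = -6.409e-19 - 2.985e-19
Step 3: G = -9.394e-19 J

-9.394e-19


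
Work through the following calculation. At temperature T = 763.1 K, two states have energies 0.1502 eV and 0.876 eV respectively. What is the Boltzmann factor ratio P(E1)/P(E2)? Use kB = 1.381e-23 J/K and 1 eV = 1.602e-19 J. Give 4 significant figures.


Step 1: Compute energy difference dE = E1 - E2 = 0.1502 - 0.876 = -0.7258 eV
Step 2: Convert to Joules: dE_J = -0.7258 * 1.602e-19 = -1.163e-19 J
Step 3: Compute exponent = -dE_J / (kB * T) = -(-1.163e-19) / (1.381e-23 * 763.1) = 11.03
Step 4: P(E1)/P(E2) = exp(11.03) = 6.19e+04

6.19e+04


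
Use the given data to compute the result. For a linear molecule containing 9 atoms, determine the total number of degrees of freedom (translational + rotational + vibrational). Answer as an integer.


Step 1: Translational DOF = 3
Step 2: Rotational DOF (linear) = 2
Step 3: Vibrational DOF = 3*9 - 5 = 22
Step 4: Total = 3 + 2 + 22 = 27

27


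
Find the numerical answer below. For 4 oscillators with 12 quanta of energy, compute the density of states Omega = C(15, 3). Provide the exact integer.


Step 1: Use binomial coefficient C(15, 3)
Step 2: Numerator = 15! / 12!
Step 3: Denominator = 3!
Step 4: Omega = 455

455


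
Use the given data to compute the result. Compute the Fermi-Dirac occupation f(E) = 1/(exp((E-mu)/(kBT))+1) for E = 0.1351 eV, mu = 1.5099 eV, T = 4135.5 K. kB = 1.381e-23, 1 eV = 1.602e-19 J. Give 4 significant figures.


Step 1: (E - mu) = 0.1351 - 1.5099 = -1.375 eV
Step 2: Convert: (E-mu)*eV = -2.202e-19 J
Step 3: x = (E-mu)*eV/(kB*T) = -3.856
Step 4: f = 1/(exp(-3.856)+1) = 0.9793

0.9793


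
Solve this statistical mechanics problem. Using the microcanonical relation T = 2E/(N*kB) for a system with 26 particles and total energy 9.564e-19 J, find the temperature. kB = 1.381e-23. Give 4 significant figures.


Step 1: Numerator = 2*E = 2*9.564e-19 = 1.913e-18 J
Step 2: Denominator = N*kB = 26*1.381e-23 = 3.591e-22
Step 3: T = 1.913e-18 / 3.591e-22 = 5327 K

5327


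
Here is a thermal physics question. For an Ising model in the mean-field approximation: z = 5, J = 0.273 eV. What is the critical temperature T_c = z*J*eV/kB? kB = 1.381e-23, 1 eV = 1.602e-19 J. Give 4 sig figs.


Step 1: z*J = 5*0.273 = 1.365 eV
Step 2: Convert to Joules: 1.365*1.602e-19 = 2.187e-19 J
Step 3: T_c = 2.187e-19 / 1.381e-23 = 1.583e+04 K

1.583e+04


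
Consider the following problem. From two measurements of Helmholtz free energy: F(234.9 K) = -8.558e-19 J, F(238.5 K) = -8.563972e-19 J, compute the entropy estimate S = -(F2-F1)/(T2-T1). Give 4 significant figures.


Step 1: dF = F2 - F1 = -8.563972e-19 - (-8.558e-19) = -5.972e-22 J
Step 2: dT = T2 - T1 = 238.5 - 234.9 = 3.6 K
Step 3: S = -dF/dT = -(-5.972e-22)/3.6 = 1.659e-22 J/K

1.659e-22


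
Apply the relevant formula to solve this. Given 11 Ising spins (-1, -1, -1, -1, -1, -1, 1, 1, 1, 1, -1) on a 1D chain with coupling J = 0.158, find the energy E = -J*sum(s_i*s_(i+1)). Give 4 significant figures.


Step 1: Nearest-neighbor products: 1, 1, 1, 1, 1, -1, 1, 1, 1, -1
Step 2: Sum of products = 6
Step 3: E = -0.158 * 6 = -0.948

-0.948


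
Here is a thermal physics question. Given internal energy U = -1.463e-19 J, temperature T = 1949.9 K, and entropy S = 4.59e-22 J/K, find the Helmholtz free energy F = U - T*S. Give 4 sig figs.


Step 1: T*S = 1949.9 * 4.59e-22 = 8.95e-19 J
Step 2: F = U - T*S = -1.463e-19 - 8.95e-19
Step 3: F = -1.041e-18 J

-1.041e-18


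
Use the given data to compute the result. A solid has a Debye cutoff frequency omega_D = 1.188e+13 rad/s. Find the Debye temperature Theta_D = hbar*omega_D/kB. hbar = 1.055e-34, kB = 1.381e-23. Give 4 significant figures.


Step 1: hbar*omega_D = 1.055e-34 * 1.188e+13 = 1.253e-21 J
Step 2: Theta_D = 1.253e-21 / 1.381e-23
Step 3: Theta_D = 90.76 K

90.76


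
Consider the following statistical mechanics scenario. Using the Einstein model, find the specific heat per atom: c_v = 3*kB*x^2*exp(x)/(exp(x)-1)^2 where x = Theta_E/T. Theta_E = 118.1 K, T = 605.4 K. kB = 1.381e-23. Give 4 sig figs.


Step 1: x = Theta_E/T = 118.1/605.4 = 0.1951
Step 2: x^2 = 0.03806
Step 3: exp(x) = 1.215
Step 4: c_v = 3*1.381e-23*0.03806*1.215/(1.215-1)^2 = 4.13e-23

4.13e-23


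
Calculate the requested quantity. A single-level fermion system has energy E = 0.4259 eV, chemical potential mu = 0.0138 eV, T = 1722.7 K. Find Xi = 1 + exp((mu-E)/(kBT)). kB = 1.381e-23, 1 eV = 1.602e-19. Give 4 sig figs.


Step 1: (mu - E) = 0.0138 - 0.4259 = -0.4121 eV
Step 2: x = (mu-E)*eV/(kB*T) = -0.4121*1.602e-19/(1.381e-23*1722.7) = -2.775
Step 3: exp(x) = 0.06235
Step 4: Xi = 1 + 0.06235 = 1.062

1.062


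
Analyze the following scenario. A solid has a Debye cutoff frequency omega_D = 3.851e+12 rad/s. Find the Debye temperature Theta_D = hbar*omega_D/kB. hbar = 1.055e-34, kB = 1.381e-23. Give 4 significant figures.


Step 1: hbar*omega_D = 1.055e-34 * 3.851e+12 = 4.063e-22 J
Step 2: Theta_D = 4.063e-22 / 1.381e-23
Step 3: Theta_D = 29.42 K

29.42


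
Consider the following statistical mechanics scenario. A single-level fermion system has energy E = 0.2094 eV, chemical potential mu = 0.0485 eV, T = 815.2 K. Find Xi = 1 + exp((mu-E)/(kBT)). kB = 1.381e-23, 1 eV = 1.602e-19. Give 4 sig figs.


Step 1: (mu - E) = 0.0485 - 0.2094 = -0.1609 eV
Step 2: x = (mu-E)*eV/(kB*T) = -0.1609*1.602e-19/(1.381e-23*815.2) = -2.29
Step 3: exp(x) = 0.1013
Step 4: Xi = 1 + 0.1013 = 1.101

1.101


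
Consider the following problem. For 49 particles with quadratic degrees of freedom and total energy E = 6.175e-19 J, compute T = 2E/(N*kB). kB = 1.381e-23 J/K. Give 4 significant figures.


Step 1: Numerator = 2*E = 2*6.175e-19 = 1.235e-18 J
Step 2: Denominator = N*kB = 49*1.381e-23 = 6.767e-22
Step 3: T = 1.235e-18 / 6.767e-22 = 1825 K

1825


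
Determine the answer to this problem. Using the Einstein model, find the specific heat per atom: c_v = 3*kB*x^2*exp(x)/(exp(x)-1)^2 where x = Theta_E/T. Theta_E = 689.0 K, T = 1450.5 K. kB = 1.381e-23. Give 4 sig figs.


Step 1: x = Theta_E/T = 689.0/1450.5 = 0.475
Step 2: x^2 = 0.2256
Step 3: exp(x) = 1.608
Step 4: c_v = 3*1.381e-23*0.2256*1.608/(1.608-1)^2 = 4.066e-23

4.066e-23


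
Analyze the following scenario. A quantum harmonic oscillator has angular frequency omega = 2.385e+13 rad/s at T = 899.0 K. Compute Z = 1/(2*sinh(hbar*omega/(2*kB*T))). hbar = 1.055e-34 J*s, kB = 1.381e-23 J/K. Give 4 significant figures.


Step 1: Compute x = hbar*omega/(kB*T) = 1.055e-34*2.385e+13/(1.381e-23*899.0) = 0.2027
Step 2: x/2 = 0.1013
Step 3: sinh(x/2) = 0.1015
Step 4: Z = 1/(2*0.1015) = 4.926

4.926


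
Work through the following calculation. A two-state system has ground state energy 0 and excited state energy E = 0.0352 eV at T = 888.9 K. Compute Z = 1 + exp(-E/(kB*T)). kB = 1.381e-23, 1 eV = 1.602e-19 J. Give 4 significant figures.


Step 1: Compute beta*E = E*eV/(kB*T) = 0.0352*1.602e-19/(1.381e-23*888.9) = 0.4594
Step 2: exp(-beta*E) = exp(-0.4594) = 0.6317
Step 3: Z = 1 + 0.6317 = 1.632

1.632


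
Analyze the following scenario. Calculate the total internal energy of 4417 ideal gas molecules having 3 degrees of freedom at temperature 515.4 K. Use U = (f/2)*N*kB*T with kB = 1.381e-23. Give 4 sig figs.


Step 1: f/2 = 3/2 = 1.5
Step 2: N*kB*T = 4417*1.381e-23*515.4 = 3.144e-17
Step 3: U = 1.5 * 3.144e-17 = 4.716e-17 J

4.716e-17


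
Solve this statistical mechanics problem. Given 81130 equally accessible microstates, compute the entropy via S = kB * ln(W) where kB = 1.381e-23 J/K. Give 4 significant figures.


Step 1: ln(W) = ln(81130) = 11.3
Step 2: S = kB * ln(W) = 1.381e-23 * 11.3
Step 3: S = 1.561e-22 J/K

1.561e-22


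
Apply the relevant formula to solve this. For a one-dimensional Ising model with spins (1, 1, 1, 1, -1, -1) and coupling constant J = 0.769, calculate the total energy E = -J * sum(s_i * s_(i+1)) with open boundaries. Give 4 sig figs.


Step 1: Nearest-neighbor products: 1, 1, 1, -1, 1
Step 2: Sum of products = 3
Step 3: E = -0.769 * 3 = -2.307

-2.307


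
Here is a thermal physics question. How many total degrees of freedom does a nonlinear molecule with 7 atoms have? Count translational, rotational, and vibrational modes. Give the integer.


Step 1: Translational DOF = 3
Step 2: Rotational DOF (nonlinear) = 3
Step 3: Vibrational DOF = 3*7 - 6 = 15
Step 4: Total = 3 + 3 + 15 = 21

21


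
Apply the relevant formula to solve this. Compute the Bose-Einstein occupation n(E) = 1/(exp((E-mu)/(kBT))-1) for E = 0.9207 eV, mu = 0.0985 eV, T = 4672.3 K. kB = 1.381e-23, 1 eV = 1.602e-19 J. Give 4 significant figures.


Step 1: (E - mu) = 0.8222 eV
Step 2: x = (E-mu)*eV/(kB*T) = 0.8222*1.602e-19/(1.381e-23*4672.3) = 2.041
Step 3: exp(x) = 7.701
Step 4: n = 1/(exp(x)-1) = 0.1492

0.1492


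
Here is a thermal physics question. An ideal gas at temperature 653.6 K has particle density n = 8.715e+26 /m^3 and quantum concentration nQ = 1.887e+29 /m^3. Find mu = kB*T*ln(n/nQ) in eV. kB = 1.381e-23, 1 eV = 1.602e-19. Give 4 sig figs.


Step 1: n/nQ = 8.715e+26/1.887e+29 = 0.004618
Step 2: ln(n/nQ) = -5.378
Step 3: mu = kB*T*ln(n/nQ) = 9.026e-21*-5.378 = -4.854e-20 J
Step 4: Convert to eV: -4.854e-20/1.602e-19 = -0.303 eV

-0.303


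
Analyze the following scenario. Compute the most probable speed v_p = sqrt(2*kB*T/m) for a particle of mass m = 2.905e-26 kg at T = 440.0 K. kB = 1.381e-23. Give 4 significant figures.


Step 1: Numerator = 2*kB*T = 2*1.381e-23*440.0 = 1.215e-20
Step 2: Ratio = 1.215e-20 / 2.905e-26 = 4.183e+05
Step 3: v_p = sqrt(4.183e+05) = 646.8 m/s

646.8


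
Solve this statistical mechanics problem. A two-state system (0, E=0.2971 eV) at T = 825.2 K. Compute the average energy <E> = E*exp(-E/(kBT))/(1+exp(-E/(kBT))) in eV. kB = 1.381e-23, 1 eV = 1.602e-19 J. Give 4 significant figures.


Step 1: beta*E = 0.2971*1.602e-19/(1.381e-23*825.2) = 4.176
Step 2: exp(-beta*E) = 0.01535
Step 3: <E> = 0.2971*0.01535/(1+0.01535) = 0.004492 eV

0.004492
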